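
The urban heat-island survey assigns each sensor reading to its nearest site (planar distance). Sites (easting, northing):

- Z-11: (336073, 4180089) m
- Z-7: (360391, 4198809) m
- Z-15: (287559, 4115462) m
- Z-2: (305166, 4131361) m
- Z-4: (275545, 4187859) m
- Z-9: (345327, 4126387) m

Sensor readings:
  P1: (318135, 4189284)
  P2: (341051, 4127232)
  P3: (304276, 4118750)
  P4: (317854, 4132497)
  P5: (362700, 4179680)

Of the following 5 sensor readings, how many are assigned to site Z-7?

P1 → Z-11
P2 → Z-9
P3 → Z-2
P4 → Z-2
P5 → Z-7
1 of the 5 goes to Z-7.

1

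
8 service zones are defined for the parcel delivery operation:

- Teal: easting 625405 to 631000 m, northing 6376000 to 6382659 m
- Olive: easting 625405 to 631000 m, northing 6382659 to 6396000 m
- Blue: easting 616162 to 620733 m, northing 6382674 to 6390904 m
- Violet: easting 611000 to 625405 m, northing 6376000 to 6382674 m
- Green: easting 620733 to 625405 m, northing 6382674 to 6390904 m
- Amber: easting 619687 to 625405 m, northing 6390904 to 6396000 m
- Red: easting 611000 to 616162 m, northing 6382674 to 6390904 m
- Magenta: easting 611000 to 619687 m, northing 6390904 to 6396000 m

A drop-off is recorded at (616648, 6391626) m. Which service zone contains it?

Magenta

The point has easting = 616648 and northing = 6391626.
Only Magenta satisfies 611000 ≤ easting ≤ 619687 and 6390904 ≤ northing ≤ 6396000.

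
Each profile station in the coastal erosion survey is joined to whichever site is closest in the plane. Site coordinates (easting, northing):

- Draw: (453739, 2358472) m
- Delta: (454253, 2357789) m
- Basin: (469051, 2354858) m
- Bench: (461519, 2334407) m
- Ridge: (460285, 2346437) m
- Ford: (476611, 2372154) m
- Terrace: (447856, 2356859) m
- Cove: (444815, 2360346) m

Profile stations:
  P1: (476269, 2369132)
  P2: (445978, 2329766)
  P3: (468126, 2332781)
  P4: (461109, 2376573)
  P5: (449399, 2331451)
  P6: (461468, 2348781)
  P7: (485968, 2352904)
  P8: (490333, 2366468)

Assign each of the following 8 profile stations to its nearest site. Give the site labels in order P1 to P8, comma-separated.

Ford, Bench, Bench, Ford, Bench, Ridge, Basin, Ford

P1 → Ford (d²=9249448.00)
P2 → Bench (d²=263061562.00)
P3 → Bench (d²=46296325.00)
P4 → Ford (d²=259839565.00)
P5 → Bench (d²=155632336.00)
P6 → Ridge (d²=6893825.00)
P7 → Basin (d²=290003005.00)
P8 → Ford (d²=220623880.00)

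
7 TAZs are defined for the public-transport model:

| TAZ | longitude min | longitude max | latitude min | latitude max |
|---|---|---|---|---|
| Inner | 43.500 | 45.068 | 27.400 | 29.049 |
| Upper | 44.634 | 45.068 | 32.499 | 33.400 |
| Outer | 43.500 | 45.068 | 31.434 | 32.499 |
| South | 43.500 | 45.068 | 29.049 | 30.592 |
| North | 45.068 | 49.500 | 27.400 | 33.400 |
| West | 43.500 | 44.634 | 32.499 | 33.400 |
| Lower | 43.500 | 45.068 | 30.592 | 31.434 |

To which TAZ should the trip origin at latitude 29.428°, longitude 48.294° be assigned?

The point has longitude = 48.294 and latitude = 29.428.
Only North satisfies 45.068 ≤ longitude ≤ 49.500 and 27.400 ≤ latitude ≤ 33.400.

North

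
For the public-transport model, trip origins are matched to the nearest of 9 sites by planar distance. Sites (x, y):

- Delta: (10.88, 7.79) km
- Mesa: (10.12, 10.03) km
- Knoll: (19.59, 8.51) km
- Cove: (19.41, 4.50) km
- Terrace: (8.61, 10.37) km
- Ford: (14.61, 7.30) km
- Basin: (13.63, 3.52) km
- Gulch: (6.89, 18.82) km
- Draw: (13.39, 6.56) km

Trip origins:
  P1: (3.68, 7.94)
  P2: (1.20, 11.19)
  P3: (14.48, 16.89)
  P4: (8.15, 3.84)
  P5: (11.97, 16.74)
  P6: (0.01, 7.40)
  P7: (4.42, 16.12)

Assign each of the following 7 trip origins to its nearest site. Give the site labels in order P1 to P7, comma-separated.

P1 → Terrace (d²=30.21)
P2 → Terrace (d²=55.58)
P3 → Gulch (d²=61.33)
P4 → Delta (d²=23.06)
P5 → Gulch (d²=30.13)
P6 → Terrace (d²=82.78)
P7 → Gulch (d²=13.39)

Terrace, Terrace, Gulch, Delta, Gulch, Terrace, Gulch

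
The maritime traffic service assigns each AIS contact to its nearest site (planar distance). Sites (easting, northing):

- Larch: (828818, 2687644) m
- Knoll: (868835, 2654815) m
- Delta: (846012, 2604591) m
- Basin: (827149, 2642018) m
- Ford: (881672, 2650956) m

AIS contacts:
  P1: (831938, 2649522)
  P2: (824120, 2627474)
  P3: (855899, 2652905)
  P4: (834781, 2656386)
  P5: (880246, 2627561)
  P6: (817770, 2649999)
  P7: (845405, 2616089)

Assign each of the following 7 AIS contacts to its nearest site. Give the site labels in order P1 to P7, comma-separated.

Basin, Basin, Knoll, Basin, Ford, Basin, Delta

P1 → Basin (d²=79244537.00)
P2 → Basin (d²=220702777.00)
P3 → Knoll (d²=170988196.00)
P4 → Basin (d²=264686848.00)
P5 → Ford (d²=549359501.00)
P6 → Basin (d²=151662002.00)
P7 → Delta (d²=132572453.00)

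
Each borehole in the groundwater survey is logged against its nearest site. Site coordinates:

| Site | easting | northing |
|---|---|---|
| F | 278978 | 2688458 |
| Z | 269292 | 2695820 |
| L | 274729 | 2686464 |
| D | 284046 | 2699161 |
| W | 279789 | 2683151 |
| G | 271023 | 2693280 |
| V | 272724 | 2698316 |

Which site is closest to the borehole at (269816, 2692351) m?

G

Squared distances to each site:
F: 99097693.000; Z: 12308537.000; L: 58794338.000; D: 248869000.000; W: 184100729.000; G: 2319890.000; V: 44037689.000.
Minimum at G.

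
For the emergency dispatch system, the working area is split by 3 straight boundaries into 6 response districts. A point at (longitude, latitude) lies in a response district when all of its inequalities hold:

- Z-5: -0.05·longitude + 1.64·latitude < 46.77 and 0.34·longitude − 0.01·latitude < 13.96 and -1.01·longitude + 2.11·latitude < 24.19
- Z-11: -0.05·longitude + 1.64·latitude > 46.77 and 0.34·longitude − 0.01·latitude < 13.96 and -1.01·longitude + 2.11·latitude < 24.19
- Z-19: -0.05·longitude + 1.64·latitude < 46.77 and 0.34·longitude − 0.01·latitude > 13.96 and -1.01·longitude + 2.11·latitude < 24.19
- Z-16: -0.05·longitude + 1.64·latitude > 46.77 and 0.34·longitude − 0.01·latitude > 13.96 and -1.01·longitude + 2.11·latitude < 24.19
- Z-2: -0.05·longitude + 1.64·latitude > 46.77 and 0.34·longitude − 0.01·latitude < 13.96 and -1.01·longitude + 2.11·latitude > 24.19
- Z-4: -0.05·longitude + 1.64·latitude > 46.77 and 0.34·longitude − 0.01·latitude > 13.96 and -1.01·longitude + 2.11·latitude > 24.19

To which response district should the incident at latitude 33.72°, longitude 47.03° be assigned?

Z-16

-0.05·47.03 + 1.64·33.72 = 52.949, which is > 46.77
0.34·47.03 − 0.01·33.72 = 15.653, which is > 13.96
-1.01·47.03 + 2.11·33.72 = 23.649, which is < 24.19
This sign pattern matches Z-16.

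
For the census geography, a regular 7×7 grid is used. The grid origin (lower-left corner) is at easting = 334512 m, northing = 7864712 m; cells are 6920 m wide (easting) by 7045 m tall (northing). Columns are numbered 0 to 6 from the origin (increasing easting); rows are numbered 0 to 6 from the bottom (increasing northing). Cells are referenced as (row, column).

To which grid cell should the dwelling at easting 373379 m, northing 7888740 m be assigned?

Column index: ⌊(373379 − 334512) / 6920⌋ = ⌊5.617⌋ = 5
Row offset from origin: ⌊(7888740 − 7864712) / 7045⌋ = ⌊3.411⌋ = 3 → row 3

(3, 5)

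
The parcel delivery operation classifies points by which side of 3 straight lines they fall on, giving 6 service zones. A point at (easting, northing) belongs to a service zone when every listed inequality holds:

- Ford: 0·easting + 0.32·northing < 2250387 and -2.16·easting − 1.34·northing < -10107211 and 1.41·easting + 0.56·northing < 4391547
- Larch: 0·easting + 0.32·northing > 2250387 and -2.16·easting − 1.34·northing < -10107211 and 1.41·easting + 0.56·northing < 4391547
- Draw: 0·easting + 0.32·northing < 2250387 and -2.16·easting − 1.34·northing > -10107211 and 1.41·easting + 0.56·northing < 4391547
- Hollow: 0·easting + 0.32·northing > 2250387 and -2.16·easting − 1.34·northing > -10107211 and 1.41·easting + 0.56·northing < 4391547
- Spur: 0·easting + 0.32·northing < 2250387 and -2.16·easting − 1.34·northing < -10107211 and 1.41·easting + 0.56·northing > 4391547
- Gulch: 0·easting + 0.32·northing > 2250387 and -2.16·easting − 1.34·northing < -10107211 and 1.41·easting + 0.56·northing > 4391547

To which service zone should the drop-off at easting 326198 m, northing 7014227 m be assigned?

0·326198 + 0.32·7014227 = 2244552.640, which is < 2250387
-2.16·326198 − 1.34·7014227 = -10103651.860, which is > -10107211
1.41·326198 + 0.56·7014227 = 4387906.300, which is < 4391547
This sign pattern matches Draw.

Draw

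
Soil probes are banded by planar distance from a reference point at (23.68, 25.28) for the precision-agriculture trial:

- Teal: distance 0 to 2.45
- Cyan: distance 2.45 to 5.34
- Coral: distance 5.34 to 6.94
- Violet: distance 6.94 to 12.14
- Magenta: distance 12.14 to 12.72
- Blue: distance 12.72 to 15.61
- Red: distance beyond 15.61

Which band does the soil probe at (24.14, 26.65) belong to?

Teal

Distance = √((24.14−23.68)² + (26.65−25.28)²) = √(0.212 + 1.877) = 1.445.
0 ≤ 1.445 < 2.45 → Teal.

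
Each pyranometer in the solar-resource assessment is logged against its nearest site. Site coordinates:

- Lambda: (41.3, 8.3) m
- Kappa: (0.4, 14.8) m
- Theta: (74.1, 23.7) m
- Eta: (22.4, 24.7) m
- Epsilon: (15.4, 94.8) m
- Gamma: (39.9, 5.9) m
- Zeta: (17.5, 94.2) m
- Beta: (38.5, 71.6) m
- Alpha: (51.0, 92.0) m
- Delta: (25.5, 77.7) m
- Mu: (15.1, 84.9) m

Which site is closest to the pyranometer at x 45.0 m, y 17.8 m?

Lambda

Squared distances to each site:
Lambda: 103.940; Kappa: 1998.160; Theta: 881.620; Eta: 558.370; Epsilon: 6805.160; Gamma: 167.620; Zeta: 6593.210; Beta: 2936.690; Alpha: 5541.640; Delta: 3968.260; Mu: 5396.420.
Minimum at Lambda.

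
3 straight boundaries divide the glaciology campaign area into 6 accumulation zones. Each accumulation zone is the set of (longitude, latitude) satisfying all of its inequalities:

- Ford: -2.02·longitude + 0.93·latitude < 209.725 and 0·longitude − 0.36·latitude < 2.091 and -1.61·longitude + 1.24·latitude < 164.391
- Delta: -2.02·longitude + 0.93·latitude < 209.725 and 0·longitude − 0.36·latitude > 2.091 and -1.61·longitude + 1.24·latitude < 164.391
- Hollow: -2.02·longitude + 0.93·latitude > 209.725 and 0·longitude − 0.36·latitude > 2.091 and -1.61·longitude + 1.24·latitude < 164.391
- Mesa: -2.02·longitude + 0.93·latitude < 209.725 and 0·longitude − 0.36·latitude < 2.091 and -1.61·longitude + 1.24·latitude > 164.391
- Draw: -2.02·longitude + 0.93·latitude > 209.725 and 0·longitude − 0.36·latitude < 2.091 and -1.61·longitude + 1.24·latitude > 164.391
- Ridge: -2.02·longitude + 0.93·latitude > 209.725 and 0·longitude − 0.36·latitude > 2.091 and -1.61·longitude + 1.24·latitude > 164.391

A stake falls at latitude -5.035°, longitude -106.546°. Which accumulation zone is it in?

Draw

-2.02·-106.546 + 0.93·-5.035 = 210.540, which is > 209.725
0·-106.546 − 0.36·-5.035 = 1.813, which is < 2.091
-1.61·-106.546 + 1.24·-5.035 = 165.296, which is > 164.391
This sign pattern matches Draw.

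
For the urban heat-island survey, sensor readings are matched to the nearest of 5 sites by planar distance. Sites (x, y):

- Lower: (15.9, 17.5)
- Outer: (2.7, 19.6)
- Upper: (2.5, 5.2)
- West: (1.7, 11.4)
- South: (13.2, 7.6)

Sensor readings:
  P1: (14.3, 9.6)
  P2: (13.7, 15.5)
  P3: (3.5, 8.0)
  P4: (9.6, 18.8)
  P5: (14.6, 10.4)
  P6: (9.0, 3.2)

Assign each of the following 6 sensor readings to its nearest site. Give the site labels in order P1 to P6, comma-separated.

South, Lower, Upper, Lower, South, South

P1 → South (d²=5.21)
P2 → Lower (d²=8.84)
P3 → Upper (d²=8.84)
P4 → Lower (d²=41.38)
P5 → South (d²=9.80)
P6 → South (d²=37.00)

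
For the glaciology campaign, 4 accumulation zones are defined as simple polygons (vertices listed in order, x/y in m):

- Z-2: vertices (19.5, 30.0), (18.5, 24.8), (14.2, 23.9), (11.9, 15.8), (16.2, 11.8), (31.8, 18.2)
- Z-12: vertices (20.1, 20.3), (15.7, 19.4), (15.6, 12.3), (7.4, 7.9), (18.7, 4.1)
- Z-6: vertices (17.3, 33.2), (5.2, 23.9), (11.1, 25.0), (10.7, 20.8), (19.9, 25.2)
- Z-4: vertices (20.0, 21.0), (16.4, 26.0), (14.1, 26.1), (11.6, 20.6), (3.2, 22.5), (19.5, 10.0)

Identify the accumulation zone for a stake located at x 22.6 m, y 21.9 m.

Z-2

Cast a ray rightward from (22.6, 21.9). For each polygon, the edges (by vertex number in listed order) whose endpoints lie on opposite sides of y = 21.9, where each meets that height, and whether that is right or left of the point:
Z-2: 3–4 at x≈13.63 (left), 6–1 at x≈27.94 (right) → 1 crossing.
Z-12: no edge straddles that height → 0 crossings.
Z-6: 3–4 at x≈10.80 (left), 4–5 at x≈13.00 (left) → 0 crossings.
Z-4: 1–2 at x≈19.35 (left), 3–4 at x≈12.19 (left), 4–5 at x≈5.85 (left), 5–6 at x≈3.98 (left) → 0 crossings.
Only Z-2 has an odd count, so the point is inside Z-2.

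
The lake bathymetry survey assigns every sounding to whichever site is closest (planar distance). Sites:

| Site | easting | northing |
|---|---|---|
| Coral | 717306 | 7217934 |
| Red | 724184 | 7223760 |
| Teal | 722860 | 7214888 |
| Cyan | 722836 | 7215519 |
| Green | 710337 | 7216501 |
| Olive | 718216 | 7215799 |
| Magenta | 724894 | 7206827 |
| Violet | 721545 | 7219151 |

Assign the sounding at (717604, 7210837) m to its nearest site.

Olive

Squared distances to each site:
Coral: 50456213.000; Red: 210300329.000; Teal: 44036137.000; Cyan: 49294948.000; Green: 84890185.000; Olive: 24995988.000; Magenta: 69224200.000; Violet: 84654077.000.
Minimum at Olive.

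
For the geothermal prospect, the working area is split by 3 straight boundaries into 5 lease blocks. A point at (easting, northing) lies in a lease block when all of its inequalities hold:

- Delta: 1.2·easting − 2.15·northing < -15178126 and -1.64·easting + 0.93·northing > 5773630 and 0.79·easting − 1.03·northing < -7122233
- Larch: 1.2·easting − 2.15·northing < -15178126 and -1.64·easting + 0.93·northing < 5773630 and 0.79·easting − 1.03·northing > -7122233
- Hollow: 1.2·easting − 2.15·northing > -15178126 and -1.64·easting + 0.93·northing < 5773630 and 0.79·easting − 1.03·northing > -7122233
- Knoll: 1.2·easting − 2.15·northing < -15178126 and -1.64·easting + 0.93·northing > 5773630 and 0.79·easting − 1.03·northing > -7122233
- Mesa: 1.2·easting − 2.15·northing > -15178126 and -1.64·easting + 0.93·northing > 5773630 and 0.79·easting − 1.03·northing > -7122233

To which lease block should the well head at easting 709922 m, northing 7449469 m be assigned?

1.2·709922 − 2.15·7449469 = -15164451.950, which is > -15178126
-1.64·709922 + 0.93·7449469 = 5763734.090, which is < 5773630
0.79·709922 − 1.03·7449469 = -7112114.690, which is > -7122233
This sign pattern matches Hollow.

Hollow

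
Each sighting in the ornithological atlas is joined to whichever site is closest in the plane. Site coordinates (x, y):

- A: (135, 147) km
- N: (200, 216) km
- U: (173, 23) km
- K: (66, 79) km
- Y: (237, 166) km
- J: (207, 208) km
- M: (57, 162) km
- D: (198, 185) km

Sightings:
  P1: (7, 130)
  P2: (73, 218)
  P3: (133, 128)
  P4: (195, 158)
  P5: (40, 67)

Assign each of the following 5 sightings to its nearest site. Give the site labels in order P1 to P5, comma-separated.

M, M, A, D, K

P1 → M (d²=3524.00)
P2 → M (d²=3392.00)
P3 → A (d²=365.00)
P4 → D (d²=738.00)
P5 → K (d²=820.00)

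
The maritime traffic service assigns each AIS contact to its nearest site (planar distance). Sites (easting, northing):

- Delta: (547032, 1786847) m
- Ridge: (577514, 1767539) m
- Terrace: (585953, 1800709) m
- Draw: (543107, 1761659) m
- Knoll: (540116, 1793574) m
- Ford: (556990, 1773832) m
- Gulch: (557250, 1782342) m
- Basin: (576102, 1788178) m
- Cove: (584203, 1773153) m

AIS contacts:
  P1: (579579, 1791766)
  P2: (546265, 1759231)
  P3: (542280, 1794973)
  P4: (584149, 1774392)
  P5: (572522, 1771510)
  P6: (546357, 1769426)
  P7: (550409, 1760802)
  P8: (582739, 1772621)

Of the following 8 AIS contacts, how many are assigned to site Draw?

P1 → Basin
P2 → Draw
P3 → Knoll
P4 → Cove
P5 → Ridge
P6 → Draw
P7 → Draw
P8 → Cove
3 of the 8 go to Draw.

3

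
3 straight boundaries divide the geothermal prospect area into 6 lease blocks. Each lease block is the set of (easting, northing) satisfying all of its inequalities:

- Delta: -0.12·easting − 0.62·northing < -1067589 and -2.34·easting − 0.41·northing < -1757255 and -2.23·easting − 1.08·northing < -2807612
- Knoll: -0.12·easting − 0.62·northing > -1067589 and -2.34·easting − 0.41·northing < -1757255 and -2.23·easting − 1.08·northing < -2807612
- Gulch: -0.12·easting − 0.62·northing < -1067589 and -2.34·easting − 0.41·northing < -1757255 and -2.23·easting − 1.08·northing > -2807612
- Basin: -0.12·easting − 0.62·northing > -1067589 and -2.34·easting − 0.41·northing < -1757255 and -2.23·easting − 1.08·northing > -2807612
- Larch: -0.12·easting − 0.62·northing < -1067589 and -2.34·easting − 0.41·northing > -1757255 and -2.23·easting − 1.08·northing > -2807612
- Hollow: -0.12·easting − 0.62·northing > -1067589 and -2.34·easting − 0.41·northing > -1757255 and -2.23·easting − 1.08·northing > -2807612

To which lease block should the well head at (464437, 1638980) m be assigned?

-0.12·464437 − 0.62·1638980 = -1071900.040, which is < -1067589
-2.34·464437 − 0.41·1638980 = -1758764.380, which is < -1757255
-2.23·464437 − 1.08·1638980 = -2805792.910, which is > -2807612
This sign pattern matches Gulch.

Gulch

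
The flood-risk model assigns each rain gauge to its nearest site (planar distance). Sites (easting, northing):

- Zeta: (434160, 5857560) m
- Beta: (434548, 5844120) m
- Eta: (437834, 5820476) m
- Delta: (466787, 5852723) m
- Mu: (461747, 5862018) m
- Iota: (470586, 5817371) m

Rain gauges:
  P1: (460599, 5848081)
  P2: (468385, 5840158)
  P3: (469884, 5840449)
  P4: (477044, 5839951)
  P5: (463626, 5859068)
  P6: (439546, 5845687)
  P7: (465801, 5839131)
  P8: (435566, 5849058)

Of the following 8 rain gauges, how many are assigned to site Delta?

5

P1 → Delta
P2 → Delta
P3 → Delta
P4 → Delta
P5 → Mu
P6 → Beta
P7 → Delta
P8 → Beta
5 of the 8 go to Delta.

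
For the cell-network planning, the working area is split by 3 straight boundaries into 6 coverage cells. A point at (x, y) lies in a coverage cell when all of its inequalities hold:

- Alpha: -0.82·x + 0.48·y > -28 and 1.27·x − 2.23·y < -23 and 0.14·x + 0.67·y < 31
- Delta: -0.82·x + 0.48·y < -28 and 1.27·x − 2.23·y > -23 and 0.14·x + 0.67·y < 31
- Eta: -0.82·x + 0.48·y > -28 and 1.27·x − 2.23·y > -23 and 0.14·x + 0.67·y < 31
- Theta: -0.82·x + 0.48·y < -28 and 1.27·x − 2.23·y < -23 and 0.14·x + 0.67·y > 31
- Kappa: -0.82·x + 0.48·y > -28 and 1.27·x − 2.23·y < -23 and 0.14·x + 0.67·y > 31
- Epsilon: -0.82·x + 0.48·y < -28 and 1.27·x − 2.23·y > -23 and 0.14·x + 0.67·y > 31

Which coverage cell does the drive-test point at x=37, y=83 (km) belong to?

-0.82·37 + 0.48·83 = 9.500, which is > -28
1.27·37 − 2.23·83 = -138.100, which is < -23
0.14·37 + 0.67·83 = 60.790, which is > 31
This sign pattern matches Kappa.

Kappa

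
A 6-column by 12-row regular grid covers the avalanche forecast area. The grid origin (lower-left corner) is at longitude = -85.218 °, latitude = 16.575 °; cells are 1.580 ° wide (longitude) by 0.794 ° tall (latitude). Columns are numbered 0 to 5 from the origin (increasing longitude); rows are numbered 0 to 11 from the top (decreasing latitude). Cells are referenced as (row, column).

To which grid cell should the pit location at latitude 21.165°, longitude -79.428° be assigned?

Column index: ⌊(-79.428 − -85.218) / 1.580⌋ = ⌊3.665⌋ = 3
Row offset from origin: ⌊(21.165 − 16.575) / 0.794⌋ = ⌊5.781⌋ = 5 → row 6 (counted from top)

(6, 3)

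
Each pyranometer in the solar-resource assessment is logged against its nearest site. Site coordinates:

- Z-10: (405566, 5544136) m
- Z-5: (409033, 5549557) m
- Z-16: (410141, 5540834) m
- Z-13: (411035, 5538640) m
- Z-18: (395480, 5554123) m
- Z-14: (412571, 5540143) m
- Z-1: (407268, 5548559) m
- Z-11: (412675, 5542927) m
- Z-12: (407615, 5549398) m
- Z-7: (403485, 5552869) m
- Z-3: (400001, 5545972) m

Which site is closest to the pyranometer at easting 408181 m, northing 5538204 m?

Z-13

Squared distances to each site:
Z-10: 42026849.000; Z-5: 129616513.000; Z-16: 10758500.000; Z-13: 8335412.000; Z-18: 414729962.000; Z-14: 23031821.000; Z-1: 108059594.000; Z-11: 42502765.000; Z-12: 125625992.000; Z-7: 237114641.000; Z-3: 127254224.000.
Minimum at Z-13.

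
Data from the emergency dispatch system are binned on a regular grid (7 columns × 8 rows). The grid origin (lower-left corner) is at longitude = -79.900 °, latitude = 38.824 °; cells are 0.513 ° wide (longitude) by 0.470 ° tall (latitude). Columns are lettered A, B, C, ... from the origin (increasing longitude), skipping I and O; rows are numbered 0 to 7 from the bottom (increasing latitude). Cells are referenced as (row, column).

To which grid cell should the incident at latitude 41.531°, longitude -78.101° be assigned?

(5, D)

Column index: ⌊(-78.101 − -79.900) / 0.513⌋ = ⌊3.507⌋ = 3 → column D
Row offset from origin: ⌊(41.531 − 38.824) / 0.470⌋ = ⌊5.760⌋ = 5 → row 5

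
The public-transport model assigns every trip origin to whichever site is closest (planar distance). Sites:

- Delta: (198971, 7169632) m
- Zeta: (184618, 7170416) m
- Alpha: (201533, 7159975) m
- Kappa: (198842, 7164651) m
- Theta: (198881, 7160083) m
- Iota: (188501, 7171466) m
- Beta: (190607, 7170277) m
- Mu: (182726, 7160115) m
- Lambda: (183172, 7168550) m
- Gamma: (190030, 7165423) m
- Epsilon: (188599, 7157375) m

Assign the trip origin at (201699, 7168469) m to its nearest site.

Delta

Squared distances to each site:
Delta: 8794553.000; Zeta: 295551370.000; Alpha: 72175592.000; Kappa: 22739573.000; Theta: 78266120.000; Iota: 183169213.000; Beta: 126301328.000; Mu: 429764045.000; Lambda: 343256290.000; Gamma: 145443677.000; Epsilon: 294686836.000.
Minimum at Delta.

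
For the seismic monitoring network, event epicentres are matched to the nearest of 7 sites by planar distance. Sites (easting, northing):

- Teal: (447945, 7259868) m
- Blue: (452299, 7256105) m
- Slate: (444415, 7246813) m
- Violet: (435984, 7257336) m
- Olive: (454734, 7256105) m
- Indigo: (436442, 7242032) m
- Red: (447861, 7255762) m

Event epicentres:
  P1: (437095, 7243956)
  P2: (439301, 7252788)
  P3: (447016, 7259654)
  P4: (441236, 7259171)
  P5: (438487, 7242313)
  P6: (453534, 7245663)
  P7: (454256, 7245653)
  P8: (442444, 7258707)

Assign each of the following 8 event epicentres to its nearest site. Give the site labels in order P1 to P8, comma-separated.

Indigo, Violet, Teal, Violet, Indigo, Slate, Slate, Teal

P1 → Indigo (d²=4128185.00)
P2 → Violet (d²=31686793.00)
P3 → Teal (d²=908837.00)
P4 → Violet (d²=30950729.00)
P5 → Indigo (d²=4260986.00)
P6 → Slate (d²=84478661.00)
P7 → Slate (d²=98190881.00)
P8 → Teal (d²=31608922.00)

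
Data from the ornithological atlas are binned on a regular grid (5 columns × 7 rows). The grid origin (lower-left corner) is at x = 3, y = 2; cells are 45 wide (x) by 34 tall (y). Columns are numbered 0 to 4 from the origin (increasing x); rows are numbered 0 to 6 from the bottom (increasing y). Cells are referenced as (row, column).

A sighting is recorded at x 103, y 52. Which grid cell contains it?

(1, 2)

Column index: ⌊(103 − 3) / 45⌋ = ⌊2.222⌋ = 2
Row offset from origin: ⌊(52 − 2) / 34⌋ = ⌊1.471⌋ = 1 → row 1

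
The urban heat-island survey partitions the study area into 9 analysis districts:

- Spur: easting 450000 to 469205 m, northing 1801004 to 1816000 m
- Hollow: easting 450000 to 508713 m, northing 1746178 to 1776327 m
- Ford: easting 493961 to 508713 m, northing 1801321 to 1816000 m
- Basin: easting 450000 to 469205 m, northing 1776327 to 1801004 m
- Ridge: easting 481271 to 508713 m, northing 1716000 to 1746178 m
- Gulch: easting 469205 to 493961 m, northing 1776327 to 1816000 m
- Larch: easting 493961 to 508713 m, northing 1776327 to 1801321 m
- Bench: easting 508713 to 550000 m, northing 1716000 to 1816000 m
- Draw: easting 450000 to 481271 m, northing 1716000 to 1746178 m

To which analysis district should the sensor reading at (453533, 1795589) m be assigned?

The point has easting = 453533 and northing = 1795589.
Only Basin satisfies 450000 ≤ easting ≤ 469205 and 1776327 ≤ northing ≤ 1801004.

Basin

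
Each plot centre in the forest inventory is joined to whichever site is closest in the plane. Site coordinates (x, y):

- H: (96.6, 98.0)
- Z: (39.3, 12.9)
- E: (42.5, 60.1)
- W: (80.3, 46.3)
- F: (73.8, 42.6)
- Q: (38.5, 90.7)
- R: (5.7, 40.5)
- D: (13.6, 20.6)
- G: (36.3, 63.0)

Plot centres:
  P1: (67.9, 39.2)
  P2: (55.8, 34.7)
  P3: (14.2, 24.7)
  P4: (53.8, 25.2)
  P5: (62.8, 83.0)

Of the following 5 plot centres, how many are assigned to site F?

2

P1 → F
P2 → F
P3 → D
P4 → Z
P5 → Q
2 of the 5 go to F.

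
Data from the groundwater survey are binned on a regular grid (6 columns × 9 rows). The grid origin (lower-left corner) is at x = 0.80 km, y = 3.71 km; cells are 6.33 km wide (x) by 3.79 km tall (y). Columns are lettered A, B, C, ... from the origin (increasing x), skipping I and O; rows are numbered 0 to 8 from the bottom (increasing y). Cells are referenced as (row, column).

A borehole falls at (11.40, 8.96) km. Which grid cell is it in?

(1, B)

Column index: ⌊(11.40 − 0.80) / 6.33⌋ = ⌊1.675⌋ = 1 → column B
Row offset from origin: ⌊(8.96 − 3.71) / 3.79⌋ = ⌊1.385⌋ = 1 → row 1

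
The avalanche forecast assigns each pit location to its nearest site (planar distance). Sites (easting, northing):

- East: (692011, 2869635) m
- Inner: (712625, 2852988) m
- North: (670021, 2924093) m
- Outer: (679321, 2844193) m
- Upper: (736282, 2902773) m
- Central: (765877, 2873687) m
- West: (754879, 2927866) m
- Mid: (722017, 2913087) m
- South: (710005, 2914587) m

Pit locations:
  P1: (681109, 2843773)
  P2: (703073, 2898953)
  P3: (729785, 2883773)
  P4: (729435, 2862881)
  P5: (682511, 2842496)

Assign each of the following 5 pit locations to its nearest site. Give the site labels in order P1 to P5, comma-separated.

Outer, South, Upper, Inner, Outer

P1 → Outer (d²=3373344.00)
P2 → South (d²=292474580.00)
P3 → Upper (d²=403211009.00)
P4 → Inner (d²=380447549.00)
P5 → Outer (d²=13055909.00)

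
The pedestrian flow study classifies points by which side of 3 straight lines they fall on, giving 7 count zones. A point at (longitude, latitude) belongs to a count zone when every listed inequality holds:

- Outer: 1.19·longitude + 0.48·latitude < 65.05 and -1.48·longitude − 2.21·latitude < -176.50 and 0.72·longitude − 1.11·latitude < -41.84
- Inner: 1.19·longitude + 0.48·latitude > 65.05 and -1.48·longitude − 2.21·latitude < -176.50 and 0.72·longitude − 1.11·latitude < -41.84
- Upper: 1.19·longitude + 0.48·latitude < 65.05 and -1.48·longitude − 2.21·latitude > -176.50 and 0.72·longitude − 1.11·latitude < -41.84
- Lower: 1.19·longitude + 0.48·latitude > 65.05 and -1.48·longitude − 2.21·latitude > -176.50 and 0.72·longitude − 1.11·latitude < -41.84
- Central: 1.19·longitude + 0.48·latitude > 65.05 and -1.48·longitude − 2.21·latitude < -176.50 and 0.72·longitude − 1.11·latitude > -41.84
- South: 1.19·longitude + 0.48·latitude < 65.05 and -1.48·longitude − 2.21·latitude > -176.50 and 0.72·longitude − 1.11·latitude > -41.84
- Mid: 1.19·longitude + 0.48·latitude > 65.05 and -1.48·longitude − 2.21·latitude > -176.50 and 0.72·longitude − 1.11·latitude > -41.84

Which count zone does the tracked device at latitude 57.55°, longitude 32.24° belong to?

1.19·32.24 + 0.48·57.55 = 65.990, which is > 65.05
-1.48·32.24 − 2.21·57.55 = -174.901, which is > -176.50
0.72·32.24 − 1.11·57.55 = -40.668, which is > -41.84
This sign pattern matches Mid.

Mid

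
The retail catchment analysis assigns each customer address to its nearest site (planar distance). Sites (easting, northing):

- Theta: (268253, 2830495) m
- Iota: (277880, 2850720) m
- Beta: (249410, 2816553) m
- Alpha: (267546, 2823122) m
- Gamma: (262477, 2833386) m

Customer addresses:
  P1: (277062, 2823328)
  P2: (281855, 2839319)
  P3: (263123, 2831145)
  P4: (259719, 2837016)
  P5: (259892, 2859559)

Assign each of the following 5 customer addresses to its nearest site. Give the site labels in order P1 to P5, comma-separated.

P1 → Alpha (d²=90596692.00)
P2 → Iota (d²=145783426.00)
P3 → Gamma (d²=5439397.00)
P4 → Gamma (d²=20783464.00)
P5 → Iota (d²=401696065.00)

Alpha, Iota, Gamma, Gamma, Iota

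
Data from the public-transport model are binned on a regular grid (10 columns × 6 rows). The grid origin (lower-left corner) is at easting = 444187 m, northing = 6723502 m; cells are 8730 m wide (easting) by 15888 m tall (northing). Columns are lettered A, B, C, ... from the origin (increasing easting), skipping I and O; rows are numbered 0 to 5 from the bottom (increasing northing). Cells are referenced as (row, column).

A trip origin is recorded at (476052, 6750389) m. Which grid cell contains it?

(1, D)

Column index: ⌊(476052 − 444187) / 8730⌋ = ⌊3.650⌋ = 3 → column D
Row offset from origin: ⌊(6750389 − 6723502) / 15888⌋ = ⌊1.692⌋ = 1 → row 1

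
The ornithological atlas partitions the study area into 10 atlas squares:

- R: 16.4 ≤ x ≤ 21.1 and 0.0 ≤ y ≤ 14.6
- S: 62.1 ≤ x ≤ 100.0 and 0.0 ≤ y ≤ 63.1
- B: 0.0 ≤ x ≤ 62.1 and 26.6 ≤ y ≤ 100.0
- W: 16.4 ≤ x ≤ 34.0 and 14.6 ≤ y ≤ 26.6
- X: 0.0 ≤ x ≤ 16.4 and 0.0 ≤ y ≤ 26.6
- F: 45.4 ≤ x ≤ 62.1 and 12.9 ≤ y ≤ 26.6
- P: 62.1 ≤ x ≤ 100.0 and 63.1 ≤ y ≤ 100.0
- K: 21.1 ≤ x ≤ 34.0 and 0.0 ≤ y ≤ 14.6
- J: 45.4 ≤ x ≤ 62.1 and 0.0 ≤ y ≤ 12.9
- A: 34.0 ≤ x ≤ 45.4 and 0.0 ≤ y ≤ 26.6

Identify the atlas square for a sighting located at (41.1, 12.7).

The point has x = 41.1 and y = 12.7.
Only A satisfies 34.0 ≤ x ≤ 45.4 and 0.0 ≤ y ≤ 26.6.

A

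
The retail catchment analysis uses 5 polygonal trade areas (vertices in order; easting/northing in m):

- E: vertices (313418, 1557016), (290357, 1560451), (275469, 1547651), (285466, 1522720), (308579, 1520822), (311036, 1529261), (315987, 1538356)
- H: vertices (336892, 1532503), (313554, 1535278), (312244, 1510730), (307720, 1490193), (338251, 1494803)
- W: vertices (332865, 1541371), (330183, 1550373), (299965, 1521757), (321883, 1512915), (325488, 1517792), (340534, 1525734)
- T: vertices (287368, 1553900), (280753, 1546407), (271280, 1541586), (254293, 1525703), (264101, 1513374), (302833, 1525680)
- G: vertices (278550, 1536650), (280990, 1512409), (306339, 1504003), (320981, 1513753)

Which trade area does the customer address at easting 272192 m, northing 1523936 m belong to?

T

Cast a ray rightward from (272192, 1523936). For each polygon, the edges (by vertex number in listed order) whose endpoints lie on opposite sides of northing = 1523936, where each meets that height, and whether that is right or left of the point:
E: 3–4 at easting≈284978.4 (right), 5–6 at easting≈309485.6 (right) → 2 crossings.
H: 2–3 at easting≈312948.7 (right), 5–1 at easting≈337200.8 (right) → 2 crossings.
W: 2–3 at easting≈302266.0 (right), 5–6 at easting≈337127.7 (right) → 2 crossings.
T: 4–5 at easting≈255698.7 (left), 5–6 at easting≈297343.9 (right) → 1 crossing.
G: 1–2 at easting≈279829.7 (right), 4–1 at easting≈302110.6 (right) → 2 crossings.
Only T has an odd count, so the point is inside T.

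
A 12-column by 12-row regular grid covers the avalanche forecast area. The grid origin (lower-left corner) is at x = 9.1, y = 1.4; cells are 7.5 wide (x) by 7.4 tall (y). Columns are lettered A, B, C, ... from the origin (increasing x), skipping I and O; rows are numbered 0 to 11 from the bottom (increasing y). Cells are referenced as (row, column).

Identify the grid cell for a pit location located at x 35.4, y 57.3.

(7, D)

Column index: ⌊(35.4 − 9.1) / 7.5⌋ = ⌊3.507⌋ = 3 → column D
Row offset from origin: ⌊(57.3 − 1.4) / 7.4⌋ = ⌊7.554⌋ = 7 → row 7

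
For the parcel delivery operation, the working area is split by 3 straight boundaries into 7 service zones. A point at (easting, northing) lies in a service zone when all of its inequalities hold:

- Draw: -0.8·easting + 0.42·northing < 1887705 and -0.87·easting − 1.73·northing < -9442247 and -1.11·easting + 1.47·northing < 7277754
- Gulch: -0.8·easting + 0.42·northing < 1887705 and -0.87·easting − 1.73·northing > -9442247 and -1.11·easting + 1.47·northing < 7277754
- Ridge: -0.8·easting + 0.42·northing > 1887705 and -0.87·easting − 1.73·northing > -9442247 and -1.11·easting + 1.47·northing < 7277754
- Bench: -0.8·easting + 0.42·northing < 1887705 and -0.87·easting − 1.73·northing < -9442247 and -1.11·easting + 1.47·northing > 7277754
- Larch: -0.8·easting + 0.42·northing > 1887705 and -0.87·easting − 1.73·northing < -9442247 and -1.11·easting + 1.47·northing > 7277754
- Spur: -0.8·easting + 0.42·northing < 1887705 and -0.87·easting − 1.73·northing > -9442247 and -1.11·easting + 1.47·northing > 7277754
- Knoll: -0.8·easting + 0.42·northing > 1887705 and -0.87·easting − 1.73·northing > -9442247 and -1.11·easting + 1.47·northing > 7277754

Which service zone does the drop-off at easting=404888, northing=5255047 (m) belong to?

Draw

-0.8·404888 + 0.42·5255047 = 1883209.340, which is < 1887705
-0.87·404888 − 1.73·5255047 = -9443483.870, which is < -9442247
-1.11·404888 + 1.47·5255047 = 7275493.410, which is < 7277754
This sign pattern matches Draw.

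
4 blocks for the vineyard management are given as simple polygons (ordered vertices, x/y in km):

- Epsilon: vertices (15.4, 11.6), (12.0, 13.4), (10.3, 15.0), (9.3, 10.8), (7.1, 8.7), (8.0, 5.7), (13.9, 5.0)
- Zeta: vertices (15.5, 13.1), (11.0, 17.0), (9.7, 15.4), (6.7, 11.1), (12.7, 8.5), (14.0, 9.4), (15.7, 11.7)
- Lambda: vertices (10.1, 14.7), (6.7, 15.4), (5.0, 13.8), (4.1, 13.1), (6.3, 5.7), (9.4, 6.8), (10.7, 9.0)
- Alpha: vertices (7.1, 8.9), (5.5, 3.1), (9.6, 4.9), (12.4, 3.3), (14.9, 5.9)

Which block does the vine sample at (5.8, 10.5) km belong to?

Lambda

Cast a ray rightward from (5.8, 10.5). For each polygon, the edges (by vertex number in listed order) whose endpoints lie on opposite sides of y = 10.5, where each meets that height, and whether that is right or left of the point:
Epsilon: 4–5 at x≈8.99 (right), 7–1 at x≈15.15 (right) → 2 crossings.
Zeta: 4–5 at x≈8.08 (right), 6–7 at x≈14.81 (right) → 2 crossings.
Lambda: 4–5 at x≈4.87 (left), 7–1 at x≈10.54 (right) → 1 crossing.
Alpha: no edge straddles that height → 0 crossings.
Only Lambda has an odd count, so the point is inside Lambda.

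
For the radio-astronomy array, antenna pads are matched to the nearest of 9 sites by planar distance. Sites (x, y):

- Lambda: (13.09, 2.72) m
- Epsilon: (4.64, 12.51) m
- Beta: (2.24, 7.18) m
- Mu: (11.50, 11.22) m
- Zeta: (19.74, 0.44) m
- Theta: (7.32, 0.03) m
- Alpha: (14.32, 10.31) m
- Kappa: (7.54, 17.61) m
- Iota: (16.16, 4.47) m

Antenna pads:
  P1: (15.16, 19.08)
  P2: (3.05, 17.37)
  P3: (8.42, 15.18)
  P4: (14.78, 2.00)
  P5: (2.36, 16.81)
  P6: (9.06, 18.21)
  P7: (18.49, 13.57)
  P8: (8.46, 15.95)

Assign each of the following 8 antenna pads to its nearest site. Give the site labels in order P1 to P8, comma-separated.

Kappa, Kappa, Kappa, Lambda, Epsilon, Kappa, Alpha, Kappa

P1 → Kappa (d²=60.23)
P2 → Kappa (d²=20.22)
P3 → Kappa (d²=6.68)
P4 → Lambda (d²=3.37)
P5 → Epsilon (d²=23.69)
P6 → Kappa (d²=2.67)
P7 → Alpha (d²=28.02)
P8 → Kappa (d²=3.60)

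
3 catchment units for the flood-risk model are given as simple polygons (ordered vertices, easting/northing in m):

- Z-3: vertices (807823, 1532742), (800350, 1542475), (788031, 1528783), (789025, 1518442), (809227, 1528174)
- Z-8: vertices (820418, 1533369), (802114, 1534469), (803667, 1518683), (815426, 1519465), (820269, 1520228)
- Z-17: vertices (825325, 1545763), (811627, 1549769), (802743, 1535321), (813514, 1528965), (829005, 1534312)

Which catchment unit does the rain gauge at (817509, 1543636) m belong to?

Cast a ray rightward from (817509, 1543636). For each polygon, the edges (by vertex number in listed order) whose endpoints lie on opposite sides of northing = 1543636, where each meets that height, and whether that is right or left of the point:
Z-3: no edge straddles that height → 0 crossings.
Z-8: no edge straddles that height → 0 crossings.
Z-17: 2–3 at easting≈807855.9 (left), 5–1 at easting≈826008.6 (right) → 1 crossing.
Only Z-17 has an odd count, so the point is inside Z-17.

Z-17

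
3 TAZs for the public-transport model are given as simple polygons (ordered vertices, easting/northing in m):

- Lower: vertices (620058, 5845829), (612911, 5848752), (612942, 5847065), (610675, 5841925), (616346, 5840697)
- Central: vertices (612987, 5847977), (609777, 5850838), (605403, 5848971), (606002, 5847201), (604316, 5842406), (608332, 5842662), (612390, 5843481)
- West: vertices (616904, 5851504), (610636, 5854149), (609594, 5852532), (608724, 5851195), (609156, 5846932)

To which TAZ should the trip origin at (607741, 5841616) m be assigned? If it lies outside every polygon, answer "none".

Cast a ray rightward from (607741, 5841616). For each polygon, the edges (by vertex number in listed order) whose endpoints lie on opposite sides of northing = 5841616, where each meets that height, and whether that is right or left of the point:
Lower: 4–5 at easting≈612102.0 (right), 5–1 at easting≈617010.7 (right) → 2 crossings.
Central: no edge straddles that height → 0 crossings.
West: no edge straddles that height → 0 crossings.
All counts are even, so the point lies outside every listed polygon.

none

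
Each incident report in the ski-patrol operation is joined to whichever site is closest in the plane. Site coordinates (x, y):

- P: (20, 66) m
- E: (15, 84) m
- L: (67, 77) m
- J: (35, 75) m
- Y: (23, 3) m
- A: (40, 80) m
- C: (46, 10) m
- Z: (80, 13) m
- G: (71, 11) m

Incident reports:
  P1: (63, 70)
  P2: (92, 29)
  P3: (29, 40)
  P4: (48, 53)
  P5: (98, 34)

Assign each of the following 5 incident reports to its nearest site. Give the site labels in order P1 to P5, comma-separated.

L, Z, P, J, Z

P1 → L (d²=65.00)
P2 → Z (d²=400.00)
P3 → P (d²=757.00)
P4 → J (d²=653.00)
P5 → Z (d²=765.00)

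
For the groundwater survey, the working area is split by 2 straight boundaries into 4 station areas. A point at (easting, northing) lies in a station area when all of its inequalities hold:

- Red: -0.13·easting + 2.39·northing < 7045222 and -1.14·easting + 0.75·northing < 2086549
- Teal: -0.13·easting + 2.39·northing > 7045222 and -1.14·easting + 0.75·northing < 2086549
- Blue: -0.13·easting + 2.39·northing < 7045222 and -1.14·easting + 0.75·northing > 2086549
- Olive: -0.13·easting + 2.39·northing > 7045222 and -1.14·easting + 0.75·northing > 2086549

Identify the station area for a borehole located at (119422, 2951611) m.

Red

-0.13·119422 + 2.39·2951611 = 7038825.430, which is < 7045222
-1.14·119422 + 0.75·2951611 = 2077567.170, which is < 2086549
This sign pattern matches Red.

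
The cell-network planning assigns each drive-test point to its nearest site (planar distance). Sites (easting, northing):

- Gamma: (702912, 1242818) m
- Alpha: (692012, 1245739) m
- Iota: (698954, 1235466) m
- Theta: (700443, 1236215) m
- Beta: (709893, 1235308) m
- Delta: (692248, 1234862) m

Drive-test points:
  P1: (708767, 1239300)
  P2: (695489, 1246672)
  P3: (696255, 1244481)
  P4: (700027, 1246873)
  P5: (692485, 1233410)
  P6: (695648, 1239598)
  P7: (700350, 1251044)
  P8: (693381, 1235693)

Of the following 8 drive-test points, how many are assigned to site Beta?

1

P1 → Beta
P2 → Alpha
P3 → Alpha
P4 → Gamma
P5 → Delta
P6 → Iota
P7 → Gamma
P8 → Delta
1 of the 8 goes to Beta.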